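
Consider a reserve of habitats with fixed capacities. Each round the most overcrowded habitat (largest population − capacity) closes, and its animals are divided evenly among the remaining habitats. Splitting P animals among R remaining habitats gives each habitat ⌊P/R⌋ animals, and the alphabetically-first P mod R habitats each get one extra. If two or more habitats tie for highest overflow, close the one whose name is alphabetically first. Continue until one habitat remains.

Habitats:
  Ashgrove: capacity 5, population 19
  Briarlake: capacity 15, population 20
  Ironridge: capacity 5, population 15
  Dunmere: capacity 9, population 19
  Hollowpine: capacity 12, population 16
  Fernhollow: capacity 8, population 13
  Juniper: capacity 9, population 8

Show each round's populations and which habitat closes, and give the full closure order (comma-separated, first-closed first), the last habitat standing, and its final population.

Closure order: Ashgrove, Dunmere, Ironridge, Briarlake, Fernhollow, Hollowpine
Last habitat: Juniper with 110 animals

Round 1: Ashgrove=19 Briarlake=20 Dunmere=19 Fernhollow=13 Hollowpine=16 Ironridge=15 Juniper=8 → close Ashgrove (overflow 14)
  19÷6 = 3 each, +1 to first 1
Round 2: Briarlake=24 Dunmere=22 Fernhollow=16 Hollowpine=19 Ironridge=18 Juniper=11 → close Dunmere (overflow 13)
  22÷5 = 4 each, +1 to first 2
Round 3: Briarlake=29 Fernhollow=21 Hollowpine=23 Ironridge=22 Juniper=15 → close Ironridge (overflow 17)
  22÷4 = 5 each, +1 to first 2
Round 4: Briarlake=35 Fernhollow=27 Hollowpine=28 Juniper=20 → close Briarlake (overflow 20)
  35÷3 = 11 each, +1 to first 2
Round 5: Fernhollow=39 Hollowpine=40 Juniper=31 → close Fernhollow (overflow 31)
  39÷2 = 19 each, +1 to first 1
Round 6: Hollowpine=60 Juniper=50 → close Hollowpine (overflow 48)
  60÷1 = 60 each, +1 to first 0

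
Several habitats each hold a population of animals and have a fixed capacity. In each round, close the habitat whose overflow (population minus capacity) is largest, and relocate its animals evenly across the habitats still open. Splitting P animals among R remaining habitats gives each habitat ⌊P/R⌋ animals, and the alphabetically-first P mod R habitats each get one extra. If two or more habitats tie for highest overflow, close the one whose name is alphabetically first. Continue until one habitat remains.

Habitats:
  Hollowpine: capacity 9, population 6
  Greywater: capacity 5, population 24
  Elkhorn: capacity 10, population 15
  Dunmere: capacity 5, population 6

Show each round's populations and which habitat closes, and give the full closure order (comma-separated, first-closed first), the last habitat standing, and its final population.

Closure order: Greywater, Elkhorn, Dunmere
Last habitat: Hollowpine with 51 animals

Round 1: Dunmere=6 Elkhorn=15 Greywater=24 Hollowpine=6 → close Greywater (overflow 19)
  24÷3 = 8 each, +1 to first 0
Round 2: Dunmere=14 Elkhorn=23 Hollowpine=14 → close Elkhorn (overflow 13)
  23÷2 = 11 each, +1 to first 1
Round 3: Dunmere=26 Hollowpine=25 → close Dunmere (overflow 21)
  26÷1 = 26 each, +1 to first 0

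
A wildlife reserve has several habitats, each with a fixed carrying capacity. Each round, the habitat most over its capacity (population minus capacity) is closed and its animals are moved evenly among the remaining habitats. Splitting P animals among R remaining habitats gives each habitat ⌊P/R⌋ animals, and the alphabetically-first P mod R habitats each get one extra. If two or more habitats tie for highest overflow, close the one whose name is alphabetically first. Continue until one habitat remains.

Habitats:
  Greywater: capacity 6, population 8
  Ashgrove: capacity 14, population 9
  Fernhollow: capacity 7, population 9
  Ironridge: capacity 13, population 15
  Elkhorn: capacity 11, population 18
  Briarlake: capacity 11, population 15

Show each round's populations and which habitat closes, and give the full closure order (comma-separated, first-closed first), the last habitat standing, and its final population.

Closure order: Elkhorn, Briarlake, Fernhollow, Greywater, Ironridge
Last habitat: Ashgrove with 74 animals

Round 1: Ashgrove=9 Briarlake=15 Elkhorn=18 Fernhollow=9 Greywater=8 Ironridge=15 → close Elkhorn (overflow 7)
  18÷5 = 3 each, +1 to first 3
Round 2: Ashgrove=13 Briarlake=19 Fernhollow=13 Greywater=11 Ironridge=18 → close Briarlake (overflow 8)
  19÷4 = 4 each, +1 to first 3
Round 3: Ashgrove=18 Fernhollow=18 Greywater=16 Ironridge=22 → close Fernhollow (overflow 11)
  18÷3 = 6 each, +1 to first 0
Round 4: Ashgrove=24 Greywater=22 Ironridge=28 → close Greywater (overflow 16)
  22÷2 = 11 each, +1 to first 0
Round 5: Ashgrove=35 Ironridge=39 → close Ironridge (overflow 26)
  39÷1 = 39 each, +1 to first 0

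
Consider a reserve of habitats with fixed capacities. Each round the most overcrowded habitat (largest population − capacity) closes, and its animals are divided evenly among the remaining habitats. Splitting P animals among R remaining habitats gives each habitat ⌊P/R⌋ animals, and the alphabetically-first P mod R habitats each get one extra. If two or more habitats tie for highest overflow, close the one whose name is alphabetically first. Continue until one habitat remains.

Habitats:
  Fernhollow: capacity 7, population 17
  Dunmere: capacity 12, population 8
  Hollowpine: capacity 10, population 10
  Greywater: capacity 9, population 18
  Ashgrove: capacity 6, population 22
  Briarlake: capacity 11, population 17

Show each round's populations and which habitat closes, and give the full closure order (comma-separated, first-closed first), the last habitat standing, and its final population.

Closure order: Ashgrove, Fernhollow, Greywater, Briarlake, Hollowpine
Last habitat: Dunmere with 92 animals

Round 1: Ashgrove=22 Briarlake=17 Dunmere=8 Fernhollow=17 Greywater=18 Hollowpine=10 → close Ashgrove (overflow 16)
  22÷5 = 4 each, +1 to first 2
Round 2: Briarlake=22 Dunmere=13 Fernhollow=21 Greywater=22 Hollowpine=14 → close Fernhollow (overflow 14)
  21÷4 = 5 each, +1 to first 1
Round 3: Briarlake=28 Dunmere=18 Greywater=27 Hollowpine=19 → close Greywater (overflow 18)
  27÷3 = 9 each, +1 to first 0
Round 4: Briarlake=37 Dunmere=27 Hollowpine=28 → close Briarlake (overflow 26)
  37÷2 = 18 each, +1 to first 1
Round 5: Dunmere=46 Hollowpine=46 → close Hollowpine (overflow 36)
  46÷1 = 46 each, +1 to first 0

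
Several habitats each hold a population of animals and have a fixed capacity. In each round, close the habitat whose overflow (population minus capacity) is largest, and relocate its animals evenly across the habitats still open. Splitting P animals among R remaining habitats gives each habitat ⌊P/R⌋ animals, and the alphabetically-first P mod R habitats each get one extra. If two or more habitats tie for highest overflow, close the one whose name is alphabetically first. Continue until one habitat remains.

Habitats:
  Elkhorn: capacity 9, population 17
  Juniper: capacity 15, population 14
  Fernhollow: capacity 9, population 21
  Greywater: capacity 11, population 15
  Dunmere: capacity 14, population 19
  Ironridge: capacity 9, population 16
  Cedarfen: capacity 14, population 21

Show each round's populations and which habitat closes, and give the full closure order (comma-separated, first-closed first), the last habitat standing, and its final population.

Round 1: Cedarfen=21 Dunmere=19 Elkhorn=17 Fernhollow=21 Greywater=15 Ironridge=16 Juniper=14 → close Fernhollow (overflow 12)
  21÷6 = 3 each, +1 to first 3
Round 2: Cedarfen=25 Dunmere=23 Elkhorn=21 Greywater=18 Ironridge=19 Juniper=17 → close Elkhorn (overflow 12)
  21÷5 = 4 each, +1 to first 1
Round 3: Cedarfen=30 Dunmere=27 Greywater=22 Ironridge=23 Juniper=21 → close Cedarfen (overflow 16)
  30÷4 = 7 each, +1 to first 2
Round 4: Dunmere=35 Greywater=30 Ironridge=30 Juniper=28 → close Dunmere (overflow 21)
  35÷3 = 11 each, +1 to first 2
Round 5: Greywater=42 Ironridge=42 Juniper=39 → close Ironridge (overflow 33)
  42÷2 = 21 each, +1 to first 0
Round 6: Greywater=63 Juniper=60 → close Greywater (overflow 52)
  63÷1 = 63 each, +1 to first 0

Closure order: Fernhollow, Elkhorn, Cedarfen, Dunmere, Ironridge, Greywater
Last habitat: Juniper with 123 animals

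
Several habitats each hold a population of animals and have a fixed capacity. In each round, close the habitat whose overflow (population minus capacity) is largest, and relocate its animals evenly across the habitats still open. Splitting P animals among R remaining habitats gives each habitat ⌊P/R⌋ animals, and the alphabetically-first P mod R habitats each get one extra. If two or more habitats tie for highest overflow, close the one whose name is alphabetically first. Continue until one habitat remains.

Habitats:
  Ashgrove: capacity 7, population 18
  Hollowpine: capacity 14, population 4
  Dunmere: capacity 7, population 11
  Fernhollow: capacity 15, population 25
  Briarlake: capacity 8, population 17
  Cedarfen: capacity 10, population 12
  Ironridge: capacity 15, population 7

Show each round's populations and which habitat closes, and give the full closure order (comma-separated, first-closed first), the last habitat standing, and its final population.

Closure order: Ashgrove, Fernhollow, Briarlake, Dunmere, Cedarfen, Ironridge
Last habitat: Hollowpine with 94 animals

Round 1: Ashgrove=18 Briarlake=17 Cedarfen=12 Dunmere=11 Fernhollow=25 Hollowpine=4 Ironridge=7 → close Ashgrove (overflow 11)
  18÷6 = 3 each, +1 to first 0
Round 2: Briarlake=20 Cedarfen=15 Dunmere=14 Fernhollow=28 Hollowpine=7 Ironridge=10 → close Fernhollow (overflow 13)
  28÷5 = 5 each, +1 to first 3
Round 3: Briarlake=26 Cedarfen=21 Dunmere=20 Hollowpine=12 Ironridge=15 → close Briarlake (overflow 18)
  26÷4 = 6 each, +1 to first 2
Round 4: Cedarfen=28 Dunmere=27 Hollowpine=18 Ironridge=21 → close Dunmere (overflow 20)
  27÷3 = 9 each, +1 to first 0
Round 5: Cedarfen=37 Hollowpine=27 Ironridge=30 → close Cedarfen (overflow 27)
  37÷2 = 18 each, +1 to first 1
Round 6: Hollowpine=46 Ironridge=48 → close Ironridge (overflow 33)
  48÷1 = 48 each, +1 to first 0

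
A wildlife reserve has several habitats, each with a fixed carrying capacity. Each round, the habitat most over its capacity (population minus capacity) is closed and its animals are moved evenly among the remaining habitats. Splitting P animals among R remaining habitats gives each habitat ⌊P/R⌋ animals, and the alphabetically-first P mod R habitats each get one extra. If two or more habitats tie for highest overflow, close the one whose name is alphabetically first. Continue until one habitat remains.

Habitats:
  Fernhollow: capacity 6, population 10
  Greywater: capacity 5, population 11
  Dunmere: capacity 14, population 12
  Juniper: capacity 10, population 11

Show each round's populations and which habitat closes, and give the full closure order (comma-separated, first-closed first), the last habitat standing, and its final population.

Round 1: Dunmere=12 Fernhollow=10 Greywater=11 Juniper=11 → close Greywater (overflow 6)
  11÷3 = 3 each, +1 to first 2
Round 2: Dunmere=16 Fernhollow=14 Juniper=14 → close Fernhollow (overflow 8)
  14÷2 = 7 each, +1 to first 0
Round 3: Dunmere=23 Juniper=21 → close Juniper (overflow 11)
  21÷1 = 21 each, +1 to first 0

Closure order: Greywater, Fernhollow, Juniper
Last habitat: Dunmere with 44 animals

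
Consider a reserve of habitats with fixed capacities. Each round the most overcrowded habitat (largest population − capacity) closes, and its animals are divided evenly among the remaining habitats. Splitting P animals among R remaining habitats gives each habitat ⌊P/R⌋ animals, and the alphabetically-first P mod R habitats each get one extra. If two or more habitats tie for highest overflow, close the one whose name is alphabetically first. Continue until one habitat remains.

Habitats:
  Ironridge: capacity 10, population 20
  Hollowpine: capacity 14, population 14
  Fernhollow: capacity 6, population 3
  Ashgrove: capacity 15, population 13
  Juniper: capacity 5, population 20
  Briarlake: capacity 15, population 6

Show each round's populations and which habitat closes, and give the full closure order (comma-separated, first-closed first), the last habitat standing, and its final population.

Round 1: Ashgrove=13 Briarlake=6 Fernhollow=3 Hollowpine=14 Ironridge=20 Juniper=20 → close Juniper (overflow 15)
  20÷5 = 4 each, +1 to first 0
Round 2: Ashgrove=17 Briarlake=10 Fernhollow=7 Hollowpine=18 Ironridge=24 → close Ironridge (overflow 14)
  24÷4 = 6 each, +1 to first 0
Round 3: Ashgrove=23 Briarlake=16 Fernhollow=13 Hollowpine=24 → close Hollowpine (overflow 10)
  24÷3 = 8 each, +1 to first 0
Round 4: Ashgrove=31 Briarlake=24 Fernhollow=21 → close Ashgrove (overflow 16)
  31÷2 = 15 each, +1 to first 1
Round 5: Briarlake=40 Fernhollow=36 → close Fernhollow (overflow 30)
  36÷1 = 36 each, +1 to first 0

Closure order: Juniper, Ironridge, Hollowpine, Ashgrove, Fernhollow
Last habitat: Briarlake with 76 animals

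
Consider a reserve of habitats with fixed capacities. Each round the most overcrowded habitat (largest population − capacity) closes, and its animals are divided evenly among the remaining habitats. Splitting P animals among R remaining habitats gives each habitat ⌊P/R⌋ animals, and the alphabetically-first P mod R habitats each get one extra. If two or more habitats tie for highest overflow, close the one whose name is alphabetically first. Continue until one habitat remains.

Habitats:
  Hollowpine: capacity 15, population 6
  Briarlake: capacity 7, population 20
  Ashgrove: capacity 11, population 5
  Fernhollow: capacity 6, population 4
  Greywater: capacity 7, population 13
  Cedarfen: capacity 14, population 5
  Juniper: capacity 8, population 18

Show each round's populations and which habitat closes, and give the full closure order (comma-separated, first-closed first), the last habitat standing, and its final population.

Round 1: Ashgrove=5 Briarlake=20 Cedarfen=5 Fernhollow=4 Greywater=13 Hollowpine=6 Juniper=18 → close Briarlake (overflow 13)
  20÷6 = 3 each, +1 to first 2
Round 2: Ashgrove=9 Cedarfen=9 Fernhollow=7 Greywater=16 Hollowpine=9 Juniper=21 → close Juniper (overflow 13)
  21÷5 = 4 each, +1 to first 1
Round 3: Ashgrove=14 Cedarfen=13 Fernhollow=11 Greywater=20 Hollowpine=13 → close Greywater (overflow 13)
  20÷4 = 5 each, +1 to first 0
Round 4: Ashgrove=19 Cedarfen=18 Fernhollow=16 Hollowpine=18 → close Fernhollow (overflow 10)
  16÷3 = 5 each, +1 to first 1
Round 5: Ashgrove=25 Cedarfen=23 Hollowpine=23 → close Ashgrove (overflow 14)
  25÷2 = 12 each, +1 to first 1
Round 6: Cedarfen=36 Hollowpine=35 → close Cedarfen (overflow 22)
  36÷1 = 36 each, +1 to first 0

Closure order: Briarlake, Juniper, Greywater, Fernhollow, Ashgrove, Cedarfen
Last habitat: Hollowpine with 71 animals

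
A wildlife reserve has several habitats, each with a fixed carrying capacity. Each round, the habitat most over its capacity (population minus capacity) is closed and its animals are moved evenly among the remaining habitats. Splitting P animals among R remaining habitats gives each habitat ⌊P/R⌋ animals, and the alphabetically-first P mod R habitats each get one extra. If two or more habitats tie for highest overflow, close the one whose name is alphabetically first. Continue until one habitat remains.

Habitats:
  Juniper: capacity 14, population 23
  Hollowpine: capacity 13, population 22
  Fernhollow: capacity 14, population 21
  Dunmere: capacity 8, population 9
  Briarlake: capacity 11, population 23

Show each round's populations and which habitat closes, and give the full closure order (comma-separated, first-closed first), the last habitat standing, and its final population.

Round 1: Briarlake=23 Dunmere=9 Fernhollow=21 Hollowpine=22 Juniper=23 → close Briarlake (overflow 12)
  23÷4 = 5 each, +1 to first 3
Round 2: Dunmere=15 Fernhollow=27 Hollowpine=28 Juniper=28 → close Hollowpine (overflow 15)
  28÷3 = 9 each, +1 to first 1
Round 3: Dunmere=25 Fernhollow=36 Juniper=37 → close Juniper (overflow 23)
  37÷2 = 18 each, +1 to first 1
Round 4: Dunmere=44 Fernhollow=54 → close Fernhollow (overflow 40)
  54÷1 = 54 each, +1 to first 0

Closure order: Briarlake, Hollowpine, Juniper, Fernhollow
Last habitat: Dunmere with 98 animals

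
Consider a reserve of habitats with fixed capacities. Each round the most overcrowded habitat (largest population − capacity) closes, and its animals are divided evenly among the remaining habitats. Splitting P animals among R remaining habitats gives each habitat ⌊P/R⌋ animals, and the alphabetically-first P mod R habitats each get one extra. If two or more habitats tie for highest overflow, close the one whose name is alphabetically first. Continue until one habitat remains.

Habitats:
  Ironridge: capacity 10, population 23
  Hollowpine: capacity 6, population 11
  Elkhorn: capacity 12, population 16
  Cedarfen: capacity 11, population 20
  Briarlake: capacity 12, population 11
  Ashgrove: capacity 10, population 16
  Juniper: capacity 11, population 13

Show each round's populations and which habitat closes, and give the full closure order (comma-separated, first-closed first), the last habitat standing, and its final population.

Closure order: Ironridge, Cedarfen, Ashgrove, Hollowpine, Elkhorn, Briarlake
Last habitat: Juniper with 110 animals

Round 1: Ashgrove=16 Briarlake=11 Cedarfen=20 Elkhorn=16 Hollowpine=11 Ironridge=23 Juniper=13 → close Ironridge (overflow 13)
  23÷6 = 3 each, +1 to first 5
Round 2: Ashgrove=20 Briarlake=15 Cedarfen=24 Elkhorn=20 Hollowpine=15 Juniper=16 → close Cedarfen (overflow 13)
  24÷5 = 4 each, +1 to first 4
Round 3: Ashgrove=25 Briarlake=20 Elkhorn=25 Hollowpine=20 Juniper=20 → close Ashgrove (overflow 15)
  25÷4 = 6 each, +1 to first 1
Round 4: Briarlake=27 Elkhorn=31 Hollowpine=26 Juniper=26 → close Hollowpine (overflow 20)
  26÷3 = 8 each, +1 to first 2
Round 5: Briarlake=36 Elkhorn=40 Juniper=34 → close Elkhorn (overflow 28)
  40÷2 = 20 each, +1 to first 0
Round 6: Briarlake=56 Juniper=54 → close Briarlake (overflow 44)
  56÷1 = 56 each, +1 to first 0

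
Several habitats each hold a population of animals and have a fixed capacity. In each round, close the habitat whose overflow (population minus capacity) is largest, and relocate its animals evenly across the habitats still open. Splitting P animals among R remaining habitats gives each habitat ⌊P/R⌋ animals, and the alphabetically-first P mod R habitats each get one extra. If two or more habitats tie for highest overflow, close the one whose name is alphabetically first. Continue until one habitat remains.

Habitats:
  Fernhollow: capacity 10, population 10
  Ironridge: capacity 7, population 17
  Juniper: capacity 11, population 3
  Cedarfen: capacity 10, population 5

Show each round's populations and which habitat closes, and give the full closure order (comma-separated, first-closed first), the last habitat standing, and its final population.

Round 1: Cedarfen=5 Fernhollow=10 Ironridge=17 Juniper=3 → close Ironridge (overflow 10)
  17÷3 = 5 each, +1 to first 2
Round 2: Cedarfen=11 Fernhollow=16 Juniper=8 → close Fernhollow (overflow 6)
  16÷2 = 8 each, +1 to first 0
Round 3: Cedarfen=19 Juniper=16 → close Cedarfen (overflow 9)
  19÷1 = 19 each, +1 to first 0

Closure order: Ironridge, Fernhollow, Cedarfen
Last habitat: Juniper with 35 animals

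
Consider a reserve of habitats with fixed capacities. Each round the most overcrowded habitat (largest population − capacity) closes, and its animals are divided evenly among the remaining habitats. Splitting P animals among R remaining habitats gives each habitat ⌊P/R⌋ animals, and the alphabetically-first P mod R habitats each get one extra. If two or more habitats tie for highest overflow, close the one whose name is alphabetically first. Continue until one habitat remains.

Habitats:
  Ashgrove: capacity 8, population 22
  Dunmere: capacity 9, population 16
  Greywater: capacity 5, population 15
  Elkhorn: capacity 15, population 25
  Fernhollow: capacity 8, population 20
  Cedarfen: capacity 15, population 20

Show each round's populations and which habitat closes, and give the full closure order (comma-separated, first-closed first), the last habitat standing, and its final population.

Closure order: Ashgrove, Fernhollow, Elkhorn, Greywater, Dunmere
Last habitat: Cedarfen with 118 animals

Round 1: Ashgrove=22 Cedarfen=20 Dunmere=16 Elkhorn=25 Fernhollow=20 Greywater=15 → close Ashgrove (overflow 14)
  22÷5 = 4 each, +1 to first 2
Round 2: Cedarfen=25 Dunmere=21 Elkhorn=29 Fernhollow=24 Greywater=19 → close Fernhollow (overflow 16)
  24÷4 = 6 each, +1 to first 0
Round 3: Cedarfen=31 Dunmere=27 Elkhorn=35 Greywater=25 → close Elkhorn (overflow 20)
  35÷3 = 11 each, +1 to first 2
Round 4: Cedarfen=43 Dunmere=39 Greywater=36 → close Greywater (overflow 31)
  36÷2 = 18 each, +1 to first 0
Round 5: Cedarfen=61 Dunmere=57 → close Dunmere (overflow 48)
  57÷1 = 57 each, +1 to first 0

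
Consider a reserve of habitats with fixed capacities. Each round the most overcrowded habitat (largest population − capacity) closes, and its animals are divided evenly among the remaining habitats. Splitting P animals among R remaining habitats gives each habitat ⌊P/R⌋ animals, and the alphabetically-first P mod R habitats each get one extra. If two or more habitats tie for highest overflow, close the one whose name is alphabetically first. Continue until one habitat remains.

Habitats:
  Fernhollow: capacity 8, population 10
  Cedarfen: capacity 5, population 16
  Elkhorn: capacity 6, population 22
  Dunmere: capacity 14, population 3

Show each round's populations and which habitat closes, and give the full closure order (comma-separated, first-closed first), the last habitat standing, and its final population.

Closure order: Elkhorn, Cedarfen, Fernhollow
Last habitat: Dunmere with 51 animals

Round 1: Cedarfen=16 Dunmere=3 Elkhorn=22 Fernhollow=10 → close Elkhorn (overflow 16)
  22÷3 = 7 each, +1 to first 1
Round 2: Cedarfen=24 Dunmere=10 Fernhollow=17 → close Cedarfen (overflow 19)
  24÷2 = 12 each, +1 to first 0
Round 3: Dunmere=22 Fernhollow=29 → close Fernhollow (overflow 21)
  29÷1 = 29 each, +1 to first 0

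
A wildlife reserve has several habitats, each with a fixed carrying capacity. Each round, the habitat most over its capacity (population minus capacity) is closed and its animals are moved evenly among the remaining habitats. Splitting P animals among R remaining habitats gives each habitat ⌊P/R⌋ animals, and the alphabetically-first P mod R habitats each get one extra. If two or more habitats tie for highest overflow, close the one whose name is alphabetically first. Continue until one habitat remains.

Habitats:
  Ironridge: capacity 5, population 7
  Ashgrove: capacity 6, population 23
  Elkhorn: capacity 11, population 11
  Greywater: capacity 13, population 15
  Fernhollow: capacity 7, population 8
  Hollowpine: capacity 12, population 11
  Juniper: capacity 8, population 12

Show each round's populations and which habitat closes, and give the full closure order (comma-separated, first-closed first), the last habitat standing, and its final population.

Round 1: Ashgrove=23 Elkhorn=11 Fernhollow=8 Greywater=15 Hollowpine=11 Ironridge=7 Juniper=12 → close Ashgrove (overflow 17)
  23÷6 = 3 each, +1 to first 5
Round 2: Elkhorn=15 Fernhollow=12 Greywater=19 Hollowpine=15 Ironridge=11 Juniper=15 → close Juniper (overflow 7)
  15÷5 = 3 each, +1 to first 0
Round 3: Elkhorn=18 Fernhollow=15 Greywater=22 Hollowpine=18 Ironridge=14 → close Greywater (overflow 9)
  22÷4 = 5 each, +1 to first 2
Round 4: Elkhorn=24 Fernhollow=21 Hollowpine=23 Ironridge=19 → close Fernhollow (overflow 14)
  21÷3 = 7 each, +1 to first 0
Round 5: Elkhorn=31 Hollowpine=30 Ironridge=26 → close Ironridge (overflow 21)
  26÷2 = 13 each, +1 to first 0
Round 6: Elkhorn=44 Hollowpine=43 → close Elkhorn (overflow 33)
  44÷1 = 44 each, +1 to first 0

Closure order: Ashgrove, Juniper, Greywater, Fernhollow, Ironridge, Elkhorn
Last habitat: Hollowpine with 87 animals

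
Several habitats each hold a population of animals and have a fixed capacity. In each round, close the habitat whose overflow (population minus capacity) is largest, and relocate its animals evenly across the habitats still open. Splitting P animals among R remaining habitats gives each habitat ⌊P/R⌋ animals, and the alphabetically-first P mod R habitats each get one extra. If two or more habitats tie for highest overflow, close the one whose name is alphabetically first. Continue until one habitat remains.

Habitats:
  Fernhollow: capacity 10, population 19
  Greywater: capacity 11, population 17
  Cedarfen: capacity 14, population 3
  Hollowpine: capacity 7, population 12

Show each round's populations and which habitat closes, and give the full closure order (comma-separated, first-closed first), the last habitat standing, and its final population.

Closure order: Fernhollow, Greywater, Hollowpine
Last habitat: Cedarfen with 51 animals

Round 1: Cedarfen=3 Fernhollow=19 Greywater=17 Hollowpine=12 → close Fernhollow (overflow 9)
  19÷3 = 6 each, +1 to first 1
Round 2: Cedarfen=10 Greywater=23 Hollowpine=18 → close Greywater (overflow 12)
  23÷2 = 11 each, +1 to first 1
Round 3: Cedarfen=22 Hollowpine=29 → close Hollowpine (overflow 22)
  29÷1 = 29 each, +1 to first 0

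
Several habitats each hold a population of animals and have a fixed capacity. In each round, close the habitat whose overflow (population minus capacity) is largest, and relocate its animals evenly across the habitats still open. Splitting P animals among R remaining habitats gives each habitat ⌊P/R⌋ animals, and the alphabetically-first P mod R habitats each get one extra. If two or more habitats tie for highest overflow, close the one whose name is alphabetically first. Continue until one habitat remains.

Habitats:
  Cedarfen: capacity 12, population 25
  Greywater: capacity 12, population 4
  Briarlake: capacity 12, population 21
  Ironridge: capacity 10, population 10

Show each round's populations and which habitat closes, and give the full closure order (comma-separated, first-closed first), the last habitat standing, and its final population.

Round 1: Briarlake=21 Cedarfen=25 Greywater=4 Ironridge=10 → close Cedarfen (overflow 13)
  25÷3 = 8 each, +1 to first 1
Round 2: Briarlake=30 Greywater=12 Ironridge=18 → close Briarlake (overflow 18)
  30÷2 = 15 each, +1 to first 0
Round 3: Greywater=27 Ironridge=33 → close Ironridge (overflow 23)
  33÷1 = 33 each, +1 to first 0

Closure order: Cedarfen, Briarlake, Ironridge
Last habitat: Greywater with 60 animals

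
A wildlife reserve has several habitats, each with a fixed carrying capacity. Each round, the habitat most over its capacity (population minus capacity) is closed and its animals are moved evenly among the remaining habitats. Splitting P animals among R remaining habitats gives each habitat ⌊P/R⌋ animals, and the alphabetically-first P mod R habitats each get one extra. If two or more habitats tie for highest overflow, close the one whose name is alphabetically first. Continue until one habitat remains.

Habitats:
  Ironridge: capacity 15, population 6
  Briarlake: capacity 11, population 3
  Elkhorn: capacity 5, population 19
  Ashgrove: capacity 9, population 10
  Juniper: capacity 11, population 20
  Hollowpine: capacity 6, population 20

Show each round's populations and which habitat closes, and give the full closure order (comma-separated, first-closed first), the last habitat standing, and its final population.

Closure order: Elkhorn, Hollowpine, Juniper, Ashgrove, Briarlake
Last habitat: Ironridge with 78 animals

Round 1: Ashgrove=10 Briarlake=3 Elkhorn=19 Hollowpine=20 Ironridge=6 Juniper=20 → close Elkhorn (overflow 14)
  19÷5 = 3 each, +1 to first 4
Round 2: Ashgrove=14 Briarlake=7 Hollowpine=24 Ironridge=10 Juniper=23 → close Hollowpine (overflow 18)
  24÷4 = 6 each, +1 to first 0
Round 3: Ashgrove=20 Briarlake=13 Ironridge=16 Juniper=29 → close Juniper (overflow 18)
  29÷3 = 9 each, +1 to first 2
Round 4: Ashgrove=30 Briarlake=23 Ironridge=25 → close Ashgrove (overflow 21)
  30÷2 = 15 each, +1 to first 0
Round 5: Briarlake=38 Ironridge=40 → close Briarlake (overflow 27)
  38÷1 = 38 each, +1 to first 0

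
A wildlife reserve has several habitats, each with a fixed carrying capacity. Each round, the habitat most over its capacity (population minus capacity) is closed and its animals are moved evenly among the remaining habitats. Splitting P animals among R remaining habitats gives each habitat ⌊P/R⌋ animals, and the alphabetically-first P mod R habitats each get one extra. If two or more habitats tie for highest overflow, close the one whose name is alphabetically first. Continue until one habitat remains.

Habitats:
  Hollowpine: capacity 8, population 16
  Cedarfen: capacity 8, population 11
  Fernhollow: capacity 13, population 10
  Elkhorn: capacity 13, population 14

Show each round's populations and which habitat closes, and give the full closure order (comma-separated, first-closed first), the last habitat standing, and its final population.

Round 1: Cedarfen=11 Elkhorn=14 Fernhollow=10 Hollowpine=16 → close Hollowpine (overflow 8)
  16÷3 = 5 each, +1 to first 1
Round 2: Cedarfen=17 Elkhorn=19 Fernhollow=15 → close Cedarfen (overflow 9)
  17÷2 = 8 each, +1 to first 1
Round 3: Elkhorn=28 Fernhollow=23 → close Elkhorn (overflow 15)
  28÷1 = 28 each, +1 to first 0

Closure order: Hollowpine, Cedarfen, Elkhorn
Last habitat: Fernhollow with 51 animals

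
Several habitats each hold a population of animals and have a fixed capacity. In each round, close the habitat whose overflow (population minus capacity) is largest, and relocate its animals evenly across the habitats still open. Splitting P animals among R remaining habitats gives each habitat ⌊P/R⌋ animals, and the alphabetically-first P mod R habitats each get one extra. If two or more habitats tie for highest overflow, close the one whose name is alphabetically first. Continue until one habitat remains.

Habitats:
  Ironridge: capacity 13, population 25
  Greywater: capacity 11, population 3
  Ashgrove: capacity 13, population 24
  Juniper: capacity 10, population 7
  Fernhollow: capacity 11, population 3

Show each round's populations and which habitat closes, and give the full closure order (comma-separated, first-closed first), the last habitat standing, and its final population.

Round 1: Ashgrove=24 Fernhollow=3 Greywater=3 Ironridge=25 Juniper=7 → close Ironridge (overflow 12)
  25÷4 = 6 each, +1 to first 1
Round 2: Ashgrove=31 Fernhollow=9 Greywater=9 Juniper=13 → close Ashgrove (overflow 18)
  31÷3 = 10 each, +1 to first 1
Round 3: Fernhollow=20 Greywater=19 Juniper=23 → close Juniper (overflow 13)
  23÷2 = 11 each, +1 to first 1
Round 4: Fernhollow=32 Greywater=30 → close Fernhollow (overflow 21)
  32÷1 = 32 each, +1 to first 0

Closure order: Ironridge, Ashgrove, Juniper, Fernhollow
Last habitat: Greywater with 62 animals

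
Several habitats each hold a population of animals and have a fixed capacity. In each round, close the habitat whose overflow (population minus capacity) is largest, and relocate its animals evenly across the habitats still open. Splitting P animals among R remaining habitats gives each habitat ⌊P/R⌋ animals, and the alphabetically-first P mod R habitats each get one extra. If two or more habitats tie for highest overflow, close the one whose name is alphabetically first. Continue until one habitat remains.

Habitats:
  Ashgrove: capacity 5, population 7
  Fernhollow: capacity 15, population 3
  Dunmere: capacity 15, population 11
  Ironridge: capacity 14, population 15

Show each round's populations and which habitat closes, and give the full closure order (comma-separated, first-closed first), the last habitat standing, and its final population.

Closure order: Ashgrove, Ironridge, Dunmere
Last habitat: Fernhollow with 36 animals

Round 1: Ashgrove=7 Dunmere=11 Fernhollow=3 Ironridge=15 → close Ashgrove (overflow 2)
  7÷3 = 2 each, +1 to first 1
Round 2: Dunmere=14 Fernhollow=5 Ironridge=17 → close Ironridge (overflow 3)
  17÷2 = 8 each, +1 to first 1
Round 3: Dunmere=23 Fernhollow=13 → close Dunmere (overflow 8)
  23÷1 = 23 each, +1 to first 0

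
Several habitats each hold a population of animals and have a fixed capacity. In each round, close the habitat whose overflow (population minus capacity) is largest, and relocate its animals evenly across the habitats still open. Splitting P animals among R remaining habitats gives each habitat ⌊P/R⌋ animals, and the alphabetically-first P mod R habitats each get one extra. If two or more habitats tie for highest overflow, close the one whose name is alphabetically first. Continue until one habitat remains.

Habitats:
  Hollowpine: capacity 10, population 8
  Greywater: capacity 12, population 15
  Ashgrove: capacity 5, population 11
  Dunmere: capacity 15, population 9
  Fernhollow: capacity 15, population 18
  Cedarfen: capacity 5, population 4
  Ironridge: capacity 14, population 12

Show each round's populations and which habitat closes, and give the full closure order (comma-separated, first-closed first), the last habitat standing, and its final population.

Closure order: Ashgrove, Fernhollow, Greywater, Cedarfen, Hollowpine, Ironridge
Last habitat: Dunmere with 77 animals

Round 1: Ashgrove=11 Cedarfen=4 Dunmere=9 Fernhollow=18 Greywater=15 Hollowpine=8 Ironridge=12 → close Ashgrove (overflow 6)
  11÷6 = 1 each, +1 to first 5
Round 2: Cedarfen=6 Dunmere=11 Fernhollow=20 Greywater=17 Hollowpine=10 Ironridge=13 → close Fernhollow (overflow 5)
  20÷5 = 4 each, +1 to first 0
Round 3: Cedarfen=10 Dunmere=15 Greywater=21 Hollowpine=14 Ironridge=17 → close Greywater (overflow 9)
  21÷4 = 5 each, +1 to first 1
Round 4: Cedarfen=16 Dunmere=20 Hollowpine=19 Ironridge=22 → close Cedarfen (overflow 11)
  16÷3 = 5 each, +1 to first 1
Round 5: Dunmere=26 Hollowpine=24 Ironridge=27 → close Hollowpine (overflow 14)
  24÷2 = 12 each, +1 to first 0
Round 6: Dunmere=38 Ironridge=39 → close Ironridge (overflow 25)
  39÷1 = 39 each, +1 to first 0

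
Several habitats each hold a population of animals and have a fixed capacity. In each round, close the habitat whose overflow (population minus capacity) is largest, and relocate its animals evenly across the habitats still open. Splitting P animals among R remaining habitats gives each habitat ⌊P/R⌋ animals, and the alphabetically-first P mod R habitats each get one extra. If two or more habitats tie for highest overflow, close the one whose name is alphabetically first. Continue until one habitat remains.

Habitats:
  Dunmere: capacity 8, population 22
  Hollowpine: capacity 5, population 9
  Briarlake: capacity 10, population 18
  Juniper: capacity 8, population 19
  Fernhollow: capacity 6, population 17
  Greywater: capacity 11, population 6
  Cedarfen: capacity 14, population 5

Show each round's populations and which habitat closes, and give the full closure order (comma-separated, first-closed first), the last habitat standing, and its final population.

Round 1: Briarlake=18 Cedarfen=5 Dunmere=22 Fernhollow=17 Greywater=6 Hollowpine=9 Juniper=19 → close Dunmere (overflow 14)
  22÷6 = 3 each, +1 to first 4
Round 2: Briarlake=22 Cedarfen=9 Fernhollow=21 Greywater=10 Hollowpine=12 Juniper=22 → close Fernhollow (overflow 15)
  21÷5 = 4 each, +1 to first 1
Round 3: Briarlake=27 Cedarfen=13 Greywater=14 Hollowpine=16 Juniper=26 → close Juniper (overflow 18)
  26÷4 = 6 each, +1 to first 2
Round 4: Briarlake=34 Cedarfen=20 Greywater=20 Hollowpine=22 → close Briarlake (overflow 24)
  34÷3 = 11 each, +1 to first 1
Round 5: Cedarfen=32 Greywater=31 Hollowpine=33 → close Hollowpine (overflow 28)
  33÷2 = 16 each, +1 to first 1
Round 6: Cedarfen=49 Greywater=47 → close Greywater (overflow 36)
  47÷1 = 47 each, +1 to first 0

Closure order: Dunmere, Fernhollow, Juniper, Briarlake, Hollowpine, Greywater
Last habitat: Cedarfen with 96 animals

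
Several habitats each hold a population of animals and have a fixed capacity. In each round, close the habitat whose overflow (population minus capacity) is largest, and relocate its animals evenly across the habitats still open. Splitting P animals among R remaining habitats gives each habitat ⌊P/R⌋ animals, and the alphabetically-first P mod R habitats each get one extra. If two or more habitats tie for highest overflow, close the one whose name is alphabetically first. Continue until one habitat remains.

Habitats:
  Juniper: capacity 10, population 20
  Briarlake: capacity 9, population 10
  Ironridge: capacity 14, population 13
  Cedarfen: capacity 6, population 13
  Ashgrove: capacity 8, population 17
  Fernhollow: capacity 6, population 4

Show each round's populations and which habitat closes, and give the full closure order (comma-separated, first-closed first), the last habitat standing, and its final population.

Round 1: Ashgrove=17 Briarlake=10 Cedarfen=13 Fernhollow=4 Ironridge=13 Juniper=20 → close Juniper (overflow 10)
  20÷5 = 4 each, +1 to first 0
Round 2: Ashgrove=21 Briarlake=14 Cedarfen=17 Fernhollow=8 Ironridge=17 → close Ashgrove (overflow 13)
  21÷4 = 5 each, +1 to first 1
Round 3: Briarlake=20 Cedarfen=22 Fernhollow=13 Ironridge=22 → close Cedarfen (overflow 16)
  22÷3 = 7 each, +1 to first 1
Round 4: Briarlake=28 Fernhollow=20 Ironridge=29 → close Briarlake (overflow 19)
  28÷2 = 14 each, +1 to first 0
Round 5: Fernhollow=34 Ironridge=43 → close Ironridge (overflow 29)
  43÷1 = 43 each, +1 to first 0

Closure order: Juniper, Ashgrove, Cedarfen, Briarlake, Ironridge
Last habitat: Fernhollow with 77 animals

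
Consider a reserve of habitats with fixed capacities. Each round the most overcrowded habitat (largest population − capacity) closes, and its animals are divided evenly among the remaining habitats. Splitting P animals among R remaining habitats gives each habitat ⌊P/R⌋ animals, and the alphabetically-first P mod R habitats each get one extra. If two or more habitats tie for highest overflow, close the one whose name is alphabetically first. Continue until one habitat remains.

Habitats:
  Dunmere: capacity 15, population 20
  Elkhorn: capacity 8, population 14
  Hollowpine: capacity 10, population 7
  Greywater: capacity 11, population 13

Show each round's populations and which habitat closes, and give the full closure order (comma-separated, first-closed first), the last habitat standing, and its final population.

Round 1: Dunmere=20 Elkhorn=14 Greywater=13 Hollowpine=7 → close Elkhorn (overflow 6)
  14÷3 = 4 each, +1 to first 2
Round 2: Dunmere=25 Greywater=18 Hollowpine=11 → close Dunmere (overflow 10)
  25÷2 = 12 each, +1 to first 1
Round 3: Greywater=31 Hollowpine=23 → close Greywater (overflow 20)
  31÷1 = 31 each, +1 to first 0

Closure order: Elkhorn, Dunmere, Greywater
Last habitat: Hollowpine with 54 animals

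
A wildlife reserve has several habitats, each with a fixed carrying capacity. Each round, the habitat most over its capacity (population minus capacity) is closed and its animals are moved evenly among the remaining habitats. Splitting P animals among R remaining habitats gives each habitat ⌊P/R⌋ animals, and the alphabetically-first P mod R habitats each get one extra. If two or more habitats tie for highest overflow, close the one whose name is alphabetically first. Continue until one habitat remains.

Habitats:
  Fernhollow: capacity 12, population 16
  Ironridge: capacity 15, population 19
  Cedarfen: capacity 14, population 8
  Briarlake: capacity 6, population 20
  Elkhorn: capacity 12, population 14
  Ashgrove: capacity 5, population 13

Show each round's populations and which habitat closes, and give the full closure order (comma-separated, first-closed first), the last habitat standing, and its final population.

Round 1: Ashgrove=13 Briarlake=20 Cedarfen=8 Elkhorn=14 Fernhollow=16 Ironridge=19 → close Briarlake (overflow 14)
  20÷5 = 4 each, +1 to first 0
Round 2: Ashgrove=17 Cedarfen=12 Elkhorn=18 Fernhollow=20 Ironridge=23 → close Ashgrove (overflow 12)
  17÷4 = 4 each, +1 to first 1
Round 3: Cedarfen=17 Elkhorn=22 Fernhollow=24 Ironridge=27 → close Fernhollow (overflow 12)
  24÷3 = 8 each, +1 to first 0
Round 4: Cedarfen=25 Elkhorn=30 Ironridge=35 → close Ironridge (overflow 20)
  35÷2 = 17 each, +1 to first 1
Round 5: Cedarfen=43 Elkhorn=47 → close Elkhorn (overflow 35)
  47÷1 = 47 each, +1 to first 0

Closure order: Briarlake, Ashgrove, Fernhollow, Ironridge, Elkhorn
Last habitat: Cedarfen with 90 animals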